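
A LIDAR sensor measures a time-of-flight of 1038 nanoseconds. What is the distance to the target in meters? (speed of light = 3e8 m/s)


tof = 1038 ns = 1.038e-06 s
dist = c * tof / 2
= 3e8 * 1.038e-06 / 2
= 155.7 m


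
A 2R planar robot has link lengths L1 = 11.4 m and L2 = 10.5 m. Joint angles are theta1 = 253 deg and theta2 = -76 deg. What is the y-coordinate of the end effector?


Convert angles to radians: theta1 = 4.4157, theta2 = -1.3265
y = L1*sin(theta1) + L2*sin(theta1+theta2)
y = -10.9019 + 0.5495
y = -10.3523


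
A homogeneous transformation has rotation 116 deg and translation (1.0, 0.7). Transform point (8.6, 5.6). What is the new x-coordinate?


x' = cos(theta)*px - sin(theta)*py + tx
= -0.4384*8.6 - 0.8988*5.6 + 1.0
= -7.8032


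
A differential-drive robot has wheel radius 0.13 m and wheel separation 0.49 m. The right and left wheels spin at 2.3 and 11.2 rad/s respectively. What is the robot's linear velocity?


vR = r*wR = 0.13*2.3 = 0.299 m/s
vL = r*wL = 0.13*11.2 = 1.456 m/s
v = (vR+vL)/2 = 0.8775 m/s
omega = (vR-vL)/L = -2.3612 rad/s
linear velocity = 0.8775 m/s


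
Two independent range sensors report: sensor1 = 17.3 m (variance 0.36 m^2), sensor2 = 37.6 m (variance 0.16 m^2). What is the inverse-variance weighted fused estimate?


w1 = (1/var1) / (1/var1 + 1/var2)
   = 2.7778 / (2.7778 + 6.25) = 0.3077
w2 = 1 - w1 = 0.6923
fused = w1*s1 + w2*s2 = 5.3231 + 26.0308
= 31.3538 m


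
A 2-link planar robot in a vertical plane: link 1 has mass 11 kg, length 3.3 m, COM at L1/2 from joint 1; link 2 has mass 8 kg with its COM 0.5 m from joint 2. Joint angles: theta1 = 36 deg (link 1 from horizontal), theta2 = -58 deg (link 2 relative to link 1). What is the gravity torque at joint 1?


Horizontal distance from joint 1 to link-1 COM:
  x_c1 = (L1/2)*cos(t1) = 1.65 * 0.809 = 1.3349 m
Horizontal distance from joint 1 to link-2 COM:
  x_c2 = L1*cos(t1) + Lc2*cos(t1+t2)
       = 3.3*0.809 + 0.5*0.9272 = 3.1333 m
tau1 = m1*g*x_c1 + m2*g*x_c2
     = 11*9.81*1.3349 + 8*9.81*3.1333
     = 144.0467 + 245.9052
     = 389.9518 Nm


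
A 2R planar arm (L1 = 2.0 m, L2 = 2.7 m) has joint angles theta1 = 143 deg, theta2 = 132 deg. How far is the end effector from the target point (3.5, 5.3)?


End effector via forward kinematics:
x = L1*cos(t1) + L2*cos(t1+t2) = -1.362
y = L1*sin(t1) + L2*sin(t1+t2) = -1.4861
Distance to target:
d = sqrt((3.5 - -1.362)^2 + (5.3 - -1.4861)^2)
= sqrt(23.6386 + 46.0511)
= 8.348 m


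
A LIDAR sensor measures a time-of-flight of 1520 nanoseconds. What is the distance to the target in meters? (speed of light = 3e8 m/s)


tof = 1520 ns = 1.52e-06 s
dist = c * tof / 2
= 3e8 * 1.52e-06 / 2
= 228.0 m


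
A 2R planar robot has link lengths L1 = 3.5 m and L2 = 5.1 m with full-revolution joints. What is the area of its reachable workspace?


r_max = L1 + L2 = 8.6 m
r_min = |L1 - L2| = 1.6 m
Area = pi*(r_max^2 - r_min^2)
= pi*(73.96 - 2.56)
= pi * 71.4
= 224.3097 m^2


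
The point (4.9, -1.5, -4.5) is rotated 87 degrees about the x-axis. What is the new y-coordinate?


Rotation about x-axis: y' = y*cos(theta) - z*sin(theta)
= -1.5 * 0.0523 - -4.5 * 0.9986
= 4.4153


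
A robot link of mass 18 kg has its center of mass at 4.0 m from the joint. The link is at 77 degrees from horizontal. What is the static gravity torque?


tau = m*g*L*cos(angle)
= 18 * 9.81 * 4.0 * cos(77 deg)
= 18 * 9.81 * 4.0 * 0.225
= 158.8874 Nm


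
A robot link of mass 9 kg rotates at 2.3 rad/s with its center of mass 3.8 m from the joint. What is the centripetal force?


F = m * omega^2 * r
= 9 * 2.3^2 * 3.8
= 9 * 5.29 * 3.8
= 180.918 N


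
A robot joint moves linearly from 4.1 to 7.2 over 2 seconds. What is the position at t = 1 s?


s = t/T = 1/2 = 0.5
p(t) = p0 + (pf-p0)*s
= 4.1 + (7.2 - 4.1) * 0.5
= 5.65


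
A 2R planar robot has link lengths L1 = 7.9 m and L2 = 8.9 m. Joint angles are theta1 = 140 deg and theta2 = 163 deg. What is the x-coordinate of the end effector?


Convert angles to radians: theta1 = 2.4435, theta2 = 2.8449
x = L1*cos(theta1) + L2*cos(theta1+theta2)
x = -6.0518 + 4.8473
x = -1.2045


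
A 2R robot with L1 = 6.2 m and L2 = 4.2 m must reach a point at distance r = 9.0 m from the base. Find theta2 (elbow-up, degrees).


cos(theta2) = (r^2 - L1^2 - L2^2) / (2*L1*L2)
cos(theta2) = (81.0 - 38.44 - 17.64) / 52.08
cos(theta2) = 0.478495
theta2 = 61.4129 degrees


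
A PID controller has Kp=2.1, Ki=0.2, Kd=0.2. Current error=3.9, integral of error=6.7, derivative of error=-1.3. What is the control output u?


u = Kp*e + Ki*int(e) + Kd*de/dt
= 2.1*3.9 + 0.2*6.7 + 0.2*(-1.3)
= 8.19 + 1.34 + -0.26
= 9.27


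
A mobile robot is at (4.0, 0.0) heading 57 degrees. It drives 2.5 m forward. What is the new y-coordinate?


y_new = y0 + d*sin(theta)
= 0.0 + 2.5*sin(57)
= 0.0 + 2.0967
= 2.0967


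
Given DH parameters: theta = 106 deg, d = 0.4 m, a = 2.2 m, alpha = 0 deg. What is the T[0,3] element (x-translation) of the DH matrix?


T[0,3] = a * cos(theta)
= 2.2 * cos(106 deg)
= 2.2 * -0.2756
= -0.6064


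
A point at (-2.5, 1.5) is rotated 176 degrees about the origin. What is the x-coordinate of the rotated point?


x' = x*cos(theta) - y*sin(theta)
cos(176 deg) = -0.9976, sin(176 deg) = 0.0698
x' = -2.5 * -0.9976 - 1.5 * 0.0698
= 2.4939 - 0.1046
= 2.3893


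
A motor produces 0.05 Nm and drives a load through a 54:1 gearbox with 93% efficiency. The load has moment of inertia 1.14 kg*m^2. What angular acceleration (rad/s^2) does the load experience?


tau_out = tau_motor * N * eta
= 0.05 * 54 * 0.93 = 2.511 Nm
alpha = tau_out / I = 2.511 / 1.14
= 2.2026 rad/s^2


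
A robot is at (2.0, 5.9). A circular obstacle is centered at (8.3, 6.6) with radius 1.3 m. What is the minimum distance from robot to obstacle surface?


center_dist = sqrt((2.0-8.3)^2 + (5.9-6.6)^2)
= sqrt(39.69 + 0.49)
= 6.3388
min_dist = center_dist - radius = 6.3388 - 1.3 = 5.0388 m


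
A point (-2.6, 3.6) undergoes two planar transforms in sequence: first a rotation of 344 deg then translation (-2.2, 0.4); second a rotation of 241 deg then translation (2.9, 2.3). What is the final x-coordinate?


After transform 1:
x1 = cos(344)*-2.6 - sin(344)*3.6 + -2.2 = -3.707
y1 = sin(344)*-2.6 + cos(344)*3.6 + 0.4 = 4.5772
After transform 2:
x2 = cos(241)*-3.707 - sin(241)*4.5772 + 2.9
= 8.7005


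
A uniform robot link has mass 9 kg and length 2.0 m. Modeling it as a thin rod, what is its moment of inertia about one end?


I = (1/3) * m * L^2
= (1/3) * 9 * 2.0^2
= 0.333333 * 9 * 4.0
= 12.0 kg*m^2


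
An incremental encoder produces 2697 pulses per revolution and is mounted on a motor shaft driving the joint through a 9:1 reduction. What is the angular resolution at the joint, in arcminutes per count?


counts per rev = 2697
effective counts at joint = 2697 * 9 = 24273
resolution = 360*60 / 24273
= 0.8899 arcmin/count


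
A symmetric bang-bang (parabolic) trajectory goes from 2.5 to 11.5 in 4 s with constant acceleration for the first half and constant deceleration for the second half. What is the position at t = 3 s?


Symmetric rest-to-rest: each phase covers (pf-p0)/2 in time T/2. 0.5*a*(T/2)^2 = (pf-p0)/2 => a = 4*(pf-p0)/T^2
a = 4*(11.5-2.5)/4^2 = 2.25
t = 3 is in the deceleration phase (t > T/2).
p = pf - 0.5*a*(T-t)^2 = 11.5 - 0.5*2.25*1^2
= 10.375


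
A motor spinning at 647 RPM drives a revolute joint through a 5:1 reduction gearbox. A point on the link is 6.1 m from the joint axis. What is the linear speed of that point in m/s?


omega_motor = 647 * 2*pi/60 = 67.7537 rad/s
omega_joint = omega_motor / 5 = 13.5507 rad/s
v = omega_joint * r = 13.5507 * 6.1
= 82.6595 m/s


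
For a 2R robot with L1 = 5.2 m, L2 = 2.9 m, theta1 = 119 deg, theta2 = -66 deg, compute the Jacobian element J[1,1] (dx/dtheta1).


J[1,1] = -L1*sin(t1) - L2*sin(t1+t2)
= -5.2*sin(119) - 2.9*sin(53)
= -6.8641


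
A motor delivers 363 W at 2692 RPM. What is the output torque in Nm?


omega = 2692 * 2*pi/60 = 281.9056 rad/s
tau = P / omega = 363 / 281.9056
= 1.2877 Nm


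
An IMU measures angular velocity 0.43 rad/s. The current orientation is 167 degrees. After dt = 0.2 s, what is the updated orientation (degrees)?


delta_theta = w * dt = 0.43 * 0.2 = 0.086 rad
= 4.9274 deg
theta_new = 167 + 4.9274 = 171.9274 deg


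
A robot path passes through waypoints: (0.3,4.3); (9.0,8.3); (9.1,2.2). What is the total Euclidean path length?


Segment lengths:
  seg1 = sqrt((8.7)^2 + (4.0)^2) = 9.5755
  seg2 = sqrt((0.1)^2 + (-6.1)^2) = 6.1008
Total = 15.6763


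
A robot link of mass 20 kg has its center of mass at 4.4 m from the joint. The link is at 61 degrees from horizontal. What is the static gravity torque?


tau = m*g*L*cos(angle)
= 20 * 9.81 * 4.4 * cos(61 deg)
= 20 * 9.81 * 4.4 * 0.4848
= 418.5264 Nm


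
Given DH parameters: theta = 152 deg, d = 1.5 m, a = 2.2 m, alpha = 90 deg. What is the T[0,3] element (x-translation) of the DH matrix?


T[0,3] = a * cos(theta)
= 2.2 * cos(152 deg)
= 2.2 * -0.8829
= -1.9425


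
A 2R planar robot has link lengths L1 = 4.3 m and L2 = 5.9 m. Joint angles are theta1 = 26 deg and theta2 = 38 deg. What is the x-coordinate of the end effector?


Convert angles to radians: theta1 = 0.4538, theta2 = 0.6632
x = L1*cos(theta1) + L2*cos(theta1+theta2)
x = 3.8648 + 2.5864
x = 6.4512


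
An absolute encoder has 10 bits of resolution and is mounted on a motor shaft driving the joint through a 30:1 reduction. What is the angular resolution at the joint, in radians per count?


counts = 2^10 = 1024
effective counts at joint = 1024 * 30 = 30720
resolution = 2*pi / 30720
= 2.0453e-04 rad/count


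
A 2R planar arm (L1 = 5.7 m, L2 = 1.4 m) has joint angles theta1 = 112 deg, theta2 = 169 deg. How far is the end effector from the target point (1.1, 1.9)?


End effector via forward kinematics:
x = L1*cos(t1) + L2*cos(t1+t2) = -1.8681
y = L1*sin(t1) + L2*sin(t1+t2) = 3.9107
Distance to target:
d = sqrt((1.1 - -1.8681)^2 + (1.9 - 3.9107)^2)
= sqrt(8.8098 + 4.0428)
= 3.585 m


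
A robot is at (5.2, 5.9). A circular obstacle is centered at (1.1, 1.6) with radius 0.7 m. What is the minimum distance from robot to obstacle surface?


center_dist = sqrt((5.2-1.1)^2 + (5.9-1.6)^2)
= sqrt(16.81 + 18.49)
= 5.9414
min_dist = center_dist - radius = 5.9414 - 0.7 = 5.2414 m


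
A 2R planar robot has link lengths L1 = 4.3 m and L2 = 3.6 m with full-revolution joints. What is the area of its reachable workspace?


r_max = L1 + L2 = 7.9 m
r_min = |L1 - L2| = 0.7 m
Area = pi*(r_max^2 - r_min^2)
= pi*(62.41 - 0.49)
= pi * 61.92
= 194.5274 m^2


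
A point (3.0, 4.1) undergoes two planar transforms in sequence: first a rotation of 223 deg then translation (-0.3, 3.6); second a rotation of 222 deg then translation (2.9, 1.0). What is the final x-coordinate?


After transform 1:
x1 = cos(223)*3.0 - sin(223)*4.1 + -0.3 = 0.3021
y1 = sin(223)*3.0 + cos(223)*4.1 + 3.6 = -1.4445
After transform 2:
x2 = cos(222)*0.3021 - sin(222)*-1.4445 + 2.9
= 1.7089


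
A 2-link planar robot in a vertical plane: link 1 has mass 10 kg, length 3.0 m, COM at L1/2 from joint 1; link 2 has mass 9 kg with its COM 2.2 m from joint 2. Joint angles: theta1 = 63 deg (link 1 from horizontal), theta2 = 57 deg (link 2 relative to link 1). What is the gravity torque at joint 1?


Horizontal distance from joint 1 to link-1 COM:
  x_c1 = (L1/2)*cos(t1) = 1.5 * 0.454 = 0.681 m
Horizontal distance from joint 1 to link-2 COM:
  x_c2 = L1*cos(t1) + Lc2*cos(t1+t2)
       = 3.0*0.454 + 2.2*-0.5 = 0.262 m
tau1 = m1*g*x_c1 + m2*g*x_c2
     = 10*9.81*0.681 + 9*9.81*0.262
     = 66.8047 + 23.1295
     = 89.9342 Nm


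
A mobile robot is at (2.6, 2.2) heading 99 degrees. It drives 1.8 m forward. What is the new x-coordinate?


x_new = x0 + d*cos(theta)
= 2.6 + 1.8*cos(99)
= 2.6 + -0.2816
= 2.3184


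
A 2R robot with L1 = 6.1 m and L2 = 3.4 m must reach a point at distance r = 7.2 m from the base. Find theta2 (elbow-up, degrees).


cos(theta2) = (r^2 - L1^2 - L2^2) / (2*L1*L2)
cos(theta2) = (51.84 - 37.21 - 11.56) / 41.48
cos(theta2) = 0.074012
theta2 = 85.7556 degrees


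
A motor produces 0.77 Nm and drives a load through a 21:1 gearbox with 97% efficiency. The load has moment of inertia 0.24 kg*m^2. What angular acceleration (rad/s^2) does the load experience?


tau_out = tau_motor * N * eta
= 0.77 * 21 * 0.97 = 15.6849 Nm
alpha = tau_out / I = 15.6849 / 0.24
= 65.3538 rad/s^2


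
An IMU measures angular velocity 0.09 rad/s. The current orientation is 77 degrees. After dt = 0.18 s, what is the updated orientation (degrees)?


delta_theta = w * dt = 0.09 * 0.18 = 0.0162 rad
= 0.9282 deg
theta_new = 77 + 0.9282 = 77.9282 deg


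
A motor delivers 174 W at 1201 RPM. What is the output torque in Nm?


omega = 1201 * 2*pi/60 = 125.7684 rad/s
tau = P / omega = 174 / 125.7684
= 1.3835 Nm


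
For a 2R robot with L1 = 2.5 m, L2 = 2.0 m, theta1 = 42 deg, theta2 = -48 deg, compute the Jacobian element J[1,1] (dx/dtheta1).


J[1,1] = -L1*sin(t1) - L2*sin(t1+t2)
= -2.5*sin(42) - 2.0*sin(-6)
= -1.4638


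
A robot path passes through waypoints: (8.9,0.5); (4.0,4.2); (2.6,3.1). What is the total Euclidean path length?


Segment lengths:
  seg1 = sqrt((-4.9)^2 + (3.7)^2) = 6.14
  seg2 = sqrt((-1.4)^2 + (-1.1)^2) = 1.7804
Total = 7.9205


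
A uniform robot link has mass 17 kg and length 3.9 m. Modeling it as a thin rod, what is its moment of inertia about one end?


I = (1/3) * m * L^2
= (1/3) * 17 * 3.9^2
= 0.333333 * 17 * 15.21
= 86.19 kg*m^2


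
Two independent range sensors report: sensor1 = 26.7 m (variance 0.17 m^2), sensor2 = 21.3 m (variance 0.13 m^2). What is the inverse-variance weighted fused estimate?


w1 = (1/var1) / (1/var1 + 1/var2)
   = 5.8824 / (5.8824 + 7.6923) = 0.4333
w2 = 1 - w1 = 0.5667
fused = w1*s1 + w2*s2 = 11.57 + 12.07
= 23.64 m


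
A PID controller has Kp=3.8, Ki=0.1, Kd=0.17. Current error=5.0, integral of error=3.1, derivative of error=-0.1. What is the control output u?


u = Kp*e + Ki*int(e) + Kd*de/dt
= 3.8*5.0 + 0.1*3.1 + 0.17*(-0.1)
= 19.0 + 0.31 + -0.017
= 19.293


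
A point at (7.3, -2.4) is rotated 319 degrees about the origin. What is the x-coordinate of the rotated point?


x' = x*cos(theta) - y*sin(theta)
cos(319 deg) = 0.7547, sin(319 deg) = -0.6561
x' = 7.3 * 0.7547 - -2.4 * -0.6561
= 5.5094 - 1.5745
= 3.9348


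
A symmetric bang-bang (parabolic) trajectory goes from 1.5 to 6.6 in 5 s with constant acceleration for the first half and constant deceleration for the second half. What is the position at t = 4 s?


Symmetric rest-to-rest: each phase covers (pf-p0)/2 in time T/2. 0.5*a*(T/2)^2 = (pf-p0)/2 => a = 4*(pf-p0)/T^2
a = 4*(6.6-1.5)/5^2 = 0.816
t = 4 is in the deceleration phase (t > T/2).
p = pf - 0.5*a*(T-t)^2 = 6.6 - 0.5*0.816*1^2
= 6.192


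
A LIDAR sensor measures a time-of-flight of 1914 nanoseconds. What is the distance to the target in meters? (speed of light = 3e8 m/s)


tof = 1914 ns = 1.914e-06 s
dist = c * tof / 2
= 3e8 * 1.914e-06 / 2
= 287.1 m


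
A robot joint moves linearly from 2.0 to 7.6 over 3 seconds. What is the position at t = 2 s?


s = t/T = 2/3 = 0.6667
p(t) = p0 + (pf-p0)*s
= 2.0 + (7.6 - 2.0) * 0.6667
= 5.7333


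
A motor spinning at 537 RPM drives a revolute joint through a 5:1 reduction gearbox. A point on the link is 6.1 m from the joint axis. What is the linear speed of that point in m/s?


omega_motor = 537 * 2*pi/60 = 56.2345 rad/s
omega_joint = omega_motor / 5 = 11.2469 rad/s
v = omega_joint * r = 11.2469 * 6.1
= 68.6061 m/s


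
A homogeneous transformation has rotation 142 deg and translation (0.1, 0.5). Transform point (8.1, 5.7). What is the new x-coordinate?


x' = cos(theta)*px - sin(theta)*py + tx
= -0.788*8.1 - 0.6157*5.7 + 0.1
= -9.7922


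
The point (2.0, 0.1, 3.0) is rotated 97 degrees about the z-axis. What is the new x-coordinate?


Rotation about z-axis: x' = x*cos(theta) - y*sin(theta)
= 2.0 * -0.1219 - 0.1 * 0.9925
= -0.343


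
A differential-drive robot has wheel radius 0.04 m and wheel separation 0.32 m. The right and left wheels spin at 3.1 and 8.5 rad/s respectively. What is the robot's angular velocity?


vR = r*wR = 0.04*3.1 = 0.124 m/s
vL = r*wL = 0.04*8.5 = 0.34 m/s
v = (vR+vL)/2 = 0.232 m/s
omega = (vR-vL)/L = -0.675 rad/s
angular velocity = -0.675 rad/s


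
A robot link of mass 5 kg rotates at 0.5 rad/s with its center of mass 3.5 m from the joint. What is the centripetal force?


F = m * omega^2 * r
= 5 * 0.5^2 * 3.5
= 5 * 0.25 * 3.5
= 4.375 N


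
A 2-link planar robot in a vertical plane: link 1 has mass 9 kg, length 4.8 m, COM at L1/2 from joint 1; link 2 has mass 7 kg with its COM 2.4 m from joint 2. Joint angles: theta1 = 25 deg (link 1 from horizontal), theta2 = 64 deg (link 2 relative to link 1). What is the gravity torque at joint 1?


Horizontal distance from joint 1 to link-1 COM:
  x_c1 = (L1/2)*cos(t1) = 2.4 * 0.9063 = 2.1751 m
Horizontal distance from joint 1 to link-2 COM:
  x_c2 = L1*cos(t1) + Lc2*cos(t1+t2)
       = 4.8*0.9063 + 2.4*0.0175 = 4.3922 m
tau1 = m1*g*x_c1 + m2*g*x_c2
     = 9*9.81*2.1751 + 7*9.81*4.3922
     = 192.043 + 301.6098
     = 493.6528 Nm


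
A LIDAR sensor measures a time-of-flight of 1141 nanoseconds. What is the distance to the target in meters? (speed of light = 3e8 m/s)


tof = 1141 ns = 1.141e-06 s
dist = c * tof / 2
= 3e8 * 1.141e-06 / 2
= 171.15 m


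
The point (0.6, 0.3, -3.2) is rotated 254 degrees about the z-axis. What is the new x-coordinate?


Rotation about z-axis: x' = x*cos(theta) - y*sin(theta)
= 0.6 * -0.2756 - 0.3 * -0.9613
= 0.123


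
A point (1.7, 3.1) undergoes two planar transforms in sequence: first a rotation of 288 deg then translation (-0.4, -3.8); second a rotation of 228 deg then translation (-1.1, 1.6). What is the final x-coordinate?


After transform 1:
x1 = cos(288)*1.7 - sin(288)*3.1 + -0.4 = 3.0736
y1 = sin(288)*1.7 + cos(288)*3.1 + -3.8 = -4.4588
After transform 2:
x2 = cos(228)*3.0736 - sin(228)*-4.4588 + -1.1
= -6.4702


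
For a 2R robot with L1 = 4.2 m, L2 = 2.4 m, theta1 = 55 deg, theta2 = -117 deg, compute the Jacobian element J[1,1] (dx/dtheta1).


J[1,1] = -L1*sin(t1) - L2*sin(t1+t2)
= -4.2*sin(55) - 2.4*sin(-62)
= -1.3214


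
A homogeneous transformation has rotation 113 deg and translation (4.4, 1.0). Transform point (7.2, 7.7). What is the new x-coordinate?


x' = cos(theta)*px - sin(theta)*py + tx
= -0.3907*7.2 - 0.9205*7.7 + 4.4
= -5.5012


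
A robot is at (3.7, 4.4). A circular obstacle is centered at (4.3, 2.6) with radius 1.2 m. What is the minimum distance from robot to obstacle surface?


center_dist = sqrt((3.7-4.3)^2 + (4.4-2.6)^2)
= sqrt(0.36 + 3.24)
= 1.8974
min_dist = center_dist - radius = 1.8974 - 1.2 = 0.6974 m


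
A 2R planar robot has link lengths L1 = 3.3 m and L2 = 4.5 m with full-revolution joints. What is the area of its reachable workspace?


r_max = L1 + L2 = 7.8 m
r_min = |L1 - L2| = 1.2 m
Area = pi*(r_max^2 - r_min^2)
= pi*(60.84 - 1.44)
= pi * 59.4
= 186.6106 m^2


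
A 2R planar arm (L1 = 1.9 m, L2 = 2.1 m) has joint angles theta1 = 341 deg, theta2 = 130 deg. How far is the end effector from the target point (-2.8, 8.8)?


End effector via forward kinematics:
x = L1*cos(t1) + L2*cos(t1+t2) = 1.0439
y = L1*sin(t1) + L2*sin(t1+t2) = 1.3419
Distance to target:
d = sqrt((-2.8 - 1.0439)^2 + (8.8 - 1.3419)^2)
= sqrt(14.7757 + 55.6227)
= 8.3904 m


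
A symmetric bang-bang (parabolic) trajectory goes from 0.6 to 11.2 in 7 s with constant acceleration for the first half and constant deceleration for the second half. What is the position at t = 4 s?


Symmetric rest-to-rest: each phase covers (pf-p0)/2 in time T/2. 0.5*a*(T/2)^2 = (pf-p0)/2 => a = 4*(pf-p0)/T^2
a = 4*(11.2-0.6)/7^2 = 0.8653
t = 4 is in the deceleration phase (t > T/2).
p = pf - 0.5*a*(T-t)^2 = 11.2 - 0.5*0.8653*3^2
= 7.3061


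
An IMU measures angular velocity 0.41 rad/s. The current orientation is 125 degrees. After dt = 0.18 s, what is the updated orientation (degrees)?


delta_theta = w * dt = 0.41 * 0.18 = 0.0738 rad
= 4.2284 deg
theta_new = 125 + 4.2284 = 129.2284 deg


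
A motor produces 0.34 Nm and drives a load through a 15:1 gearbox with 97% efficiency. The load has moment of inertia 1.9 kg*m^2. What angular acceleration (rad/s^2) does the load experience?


tau_out = tau_motor * N * eta
= 0.34 * 15 * 0.97 = 4.947 Nm
alpha = tau_out / I = 4.947 / 1.9
= 2.6037 rad/s^2


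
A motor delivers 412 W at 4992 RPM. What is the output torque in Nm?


omega = 4992 * 2*pi/60 = 522.761 rad/s
tau = P / omega = 412 / 522.761
= 0.7881 Nm


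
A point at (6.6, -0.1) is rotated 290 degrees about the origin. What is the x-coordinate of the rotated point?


x' = x*cos(theta) - y*sin(theta)
cos(290 deg) = 0.342, sin(290 deg) = -0.9397
x' = 6.6 * 0.342 - -0.1 * -0.9397
= 2.2573 - 0.094
= 2.1634


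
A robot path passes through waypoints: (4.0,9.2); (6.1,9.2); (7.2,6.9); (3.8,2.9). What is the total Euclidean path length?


Segment lengths:
  seg1 = sqrt((2.1)^2 + (0.0)^2) = 2.1
  seg2 = sqrt((1.1)^2 + (-2.3)^2) = 2.5495
  seg3 = sqrt((-3.4)^2 + (-4.0)^2) = 5.2498
Total = 9.8993


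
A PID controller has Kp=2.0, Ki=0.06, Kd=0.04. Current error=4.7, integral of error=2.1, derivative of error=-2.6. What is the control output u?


u = Kp*e + Ki*int(e) + Kd*de/dt
= 2.0*4.7 + 0.06*2.1 + 0.04*(-2.6)
= 9.4 + 0.126 + -0.104
= 9.422


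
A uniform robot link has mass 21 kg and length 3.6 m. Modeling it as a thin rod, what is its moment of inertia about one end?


I = (1/3) * m * L^2
= (1/3) * 21 * 3.6^2
= 0.333333 * 21 * 12.96
= 90.72 kg*m^2


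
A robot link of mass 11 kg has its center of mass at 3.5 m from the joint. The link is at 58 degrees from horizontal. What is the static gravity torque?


tau = m*g*L*cos(angle)
= 11 * 9.81 * 3.5 * cos(58 deg)
= 11 * 9.81 * 3.5 * 0.5299
= 200.1426 Nm


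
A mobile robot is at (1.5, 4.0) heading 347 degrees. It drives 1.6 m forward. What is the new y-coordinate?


y_new = y0 + d*sin(theta)
= 4.0 + 1.6*sin(347)
= 4.0 + -0.3599
= 3.6401


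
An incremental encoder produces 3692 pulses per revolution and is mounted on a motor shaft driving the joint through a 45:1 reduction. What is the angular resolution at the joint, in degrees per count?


counts per rev = 3692
effective counts at joint = 3692 * 45 = 166140
resolution = 360 / 166140
= 0.0022 deg/count


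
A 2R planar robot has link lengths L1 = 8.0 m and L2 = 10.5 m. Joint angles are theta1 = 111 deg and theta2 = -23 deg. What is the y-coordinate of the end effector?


Convert angles to radians: theta1 = 1.9373, theta2 = -0.4014
y = L1*sin(theta1) + L2*sin(theta1+theta2)
y = 7.4686 + 10.4936
y = 17.9622


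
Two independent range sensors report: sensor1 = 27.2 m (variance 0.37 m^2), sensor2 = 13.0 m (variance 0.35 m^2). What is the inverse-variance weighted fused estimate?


w1 = (1/var1) / (1/var1 + 1/var2)
   = 2.7027 / (2.7027 + 2.8571) = 0.4861
w2 = 1 - w1 = 0.5139
fused = w1*s1 + w2*s2 = 13.2222 + 6.6806
= 19.9028 m


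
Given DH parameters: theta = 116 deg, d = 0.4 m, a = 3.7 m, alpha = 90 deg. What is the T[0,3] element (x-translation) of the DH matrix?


T[0,3] = a * cos(theta)
= 3.7 * cos(116 deg)
= 3.7 * -0.4384
= -1.622


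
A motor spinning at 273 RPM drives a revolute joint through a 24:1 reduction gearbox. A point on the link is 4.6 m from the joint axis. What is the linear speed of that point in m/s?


omega_motor = 273 * 2*pi/60 = 28.5885 rad/s
omega_joint = omega_motor / 24 = 1.1912 rad/s
v = omega_joint * r = 1.1912 * 4.6
= 5.4795 m/s


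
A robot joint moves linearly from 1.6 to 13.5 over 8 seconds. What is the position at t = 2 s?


s = t/T = 2/8 = 0.25
p(t) = p0 + (pf-p0)*s
= 1.6 + (13.5 - 1.6) * 0.25
= 4.575


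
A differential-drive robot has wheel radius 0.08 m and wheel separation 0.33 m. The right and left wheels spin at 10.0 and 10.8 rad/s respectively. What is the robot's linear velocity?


vR = r*wR = 0.08*10.0 = 0.8 m/s
vL = r*wL = 0.08*10.8 = 0.864 m/s
v = (vR+vL)/2 = 0.832 m/s
omega = (vR-vL)/L = -0.1939 rad/s
linear velocity = 0.832 m/s


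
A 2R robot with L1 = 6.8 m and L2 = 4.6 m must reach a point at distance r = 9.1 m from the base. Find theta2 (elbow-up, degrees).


cos(theta2) = (r^2 - L1^2 - L2^2) / (2*L1*L2)
cos(theta2) = (82.81 - 46.24 - 21.16) / 62.56
cos(theta2) = 0.246324
theta2 = 75.7399 degrees


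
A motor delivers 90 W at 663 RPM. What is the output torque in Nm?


omega = 663 * 2*pi/60 = 69.4292 rad/s
tau = P / omega = 90 / 69.4292
= 1.2963 Nm


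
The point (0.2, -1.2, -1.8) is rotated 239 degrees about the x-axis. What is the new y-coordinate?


Rotation about x-axis: y' = y*cos(theta) - z*sin(theta)
= -1.2 * -0.515 - -1.8 * -0.8572
= -0.9249


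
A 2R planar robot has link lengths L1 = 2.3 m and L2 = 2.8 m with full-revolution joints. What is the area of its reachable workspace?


r_max = L1 + L2 = 5.1 m
r_min = |L1 - L2| = 0.5 m
Area = pi*(r_max^2 - r_min^2)
= pi*(26.01 - 0.25)
= pi * 25.76
= 80.9274 m^2


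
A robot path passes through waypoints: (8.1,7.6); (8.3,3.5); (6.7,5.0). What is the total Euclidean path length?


Segment lengths:
  seg1 = sqrt((0.2)^2 + (-4.1)^2) = 4.1049
  seg2 = sqrt((-1.6)^2 + (1.5)^2) = 2.1932
Total = 6.298


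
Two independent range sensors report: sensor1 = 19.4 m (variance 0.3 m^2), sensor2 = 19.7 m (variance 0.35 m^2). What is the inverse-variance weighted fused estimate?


w1 = (1/var1) / (1/var1 + 1/var2)
   = 3.3333 / (3.3333 + 2.8571) = 0.5385
w2 = 1 - w1 = 0.4615
fused = w1*s1 + w2*s2 = 10.4462 + 9.0923
= 19.5385 m


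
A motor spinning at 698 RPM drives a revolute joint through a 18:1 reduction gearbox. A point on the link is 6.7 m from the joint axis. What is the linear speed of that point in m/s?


omega_motor = 698 * 2*pi/60 = 73.0944 rad/s
omega_joint = omega_motor / 18 = 4.0608 rad/s
v = omega_joint * r = 4.0608 * 6.7
= 27.2074 m/s


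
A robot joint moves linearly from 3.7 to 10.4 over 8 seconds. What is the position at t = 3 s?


s = t/T = 3/8 = 0.375
p(t) = p0 + (pf-p0)*s
= 3.7 + (10.4 - 3.7) * 0.375
= 6.2125


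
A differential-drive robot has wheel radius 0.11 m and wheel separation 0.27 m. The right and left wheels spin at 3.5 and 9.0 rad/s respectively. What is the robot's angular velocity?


vR = r*wR = 0.11*3.5 = 0.385 m/s
vL = r*wL = 0.11*9.0 = 0.99 m/s
v = (vR+vL)/2 = 0.6875 m/s
omega = (vR-vL)/L = -2.2407 rad/s
angular velocity = -2.2407 rad/s


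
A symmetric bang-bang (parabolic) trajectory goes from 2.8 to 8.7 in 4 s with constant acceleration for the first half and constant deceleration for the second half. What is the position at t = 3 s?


Symmetric rest-to-rest: each phase covers (pf-p0)/2 in time T/2. 0.5*a*(T/2)^2 = (pf-p0)/2 => a = 4*(pf-p0)/T^2
a = 4*(8.7-2.8)/4^2 = 1.475
t = 3 is in the deceleration phase (t > T/2).
p = pf - 0.5*a*(T-t)^2 = 8.7 - 0.5*1.475*1^2
= 7.9625


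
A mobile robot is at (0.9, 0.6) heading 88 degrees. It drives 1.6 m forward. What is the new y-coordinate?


y_new = y0 + d*sin(theta)
= 0.6 + 1.6*sin(88)
= 0.6 + 1.599
= 2.199


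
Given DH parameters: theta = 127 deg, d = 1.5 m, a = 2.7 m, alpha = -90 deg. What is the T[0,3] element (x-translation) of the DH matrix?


T[0,3] = a * cos(theta)
= 2.7 * cos(127 deg)
= 2.7 * -0.6018
= -1.6249


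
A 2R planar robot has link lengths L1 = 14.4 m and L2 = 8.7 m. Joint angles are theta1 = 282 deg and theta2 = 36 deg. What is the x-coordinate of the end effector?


Convert angles to radians: theta1 = 4.9218, theta2 = 0.6283
x = L1*cos(theta1) + L2*cos(theta1+theta2)
x = 2.9939 + 6.4654
x = 9.4593


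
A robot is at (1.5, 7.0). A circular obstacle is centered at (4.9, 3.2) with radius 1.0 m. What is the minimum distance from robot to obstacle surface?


center_dist = sqrt((1.5-4.9)^2 + (7.0-3.2)^2)
= sqrt(11.56 + 14.44)
= 5.099
min_dist = center_dist - radius = 5.099 - 1.0 = 4.099 m


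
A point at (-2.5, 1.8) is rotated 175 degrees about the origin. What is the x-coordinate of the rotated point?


x' = x*cos(theta) - y*sin(theta)
cos(175 deg) = -0.9962, sin(175 deg) = 0.0872
x' = -2.5 * -0.9962 - 1.8 * 0.0872
= 2.4905 - 0.1569
= 2.3336


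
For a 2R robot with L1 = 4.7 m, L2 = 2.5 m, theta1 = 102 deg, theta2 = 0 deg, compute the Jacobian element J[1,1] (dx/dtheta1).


J[1,1] = -L1*sin(t1) - L2*sin(t1+t2)
= -4.7*sin(102) - 2.5*sin(102)
= -7.0427


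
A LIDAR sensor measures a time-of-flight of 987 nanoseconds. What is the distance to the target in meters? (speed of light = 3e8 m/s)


tof = 987 ns = 9.87e-07 s
dist = c * tof / 2
= 3e8 * 9.87e-07 / 2
= 148.05 m


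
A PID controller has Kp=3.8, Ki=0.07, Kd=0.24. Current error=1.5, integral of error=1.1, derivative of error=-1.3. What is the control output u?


u = Kp*e + Ki*int(e) + Kd*de/dt
= 3.8*1.5 + 0.07*1.1 + 0.24*(-1.3)
= 5.7 + 0.077 + -0.312
= 5.465


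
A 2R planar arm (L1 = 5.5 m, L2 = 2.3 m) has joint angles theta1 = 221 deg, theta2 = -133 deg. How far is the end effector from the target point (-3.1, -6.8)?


End effector via forward kinematics:
x = L1*cos(t1) + L2*cos(t1+t2) = -4.0706
y = L1*sin(t1) + L2*sin(t1+t2) = -1.3097
Distance to target:
d = sqrt((-3.1 - -4.0706)^2 + (-6.8 - -1.3097)^2)
= sqrt(0.9421 + 30.1431)
= 5.5754 m


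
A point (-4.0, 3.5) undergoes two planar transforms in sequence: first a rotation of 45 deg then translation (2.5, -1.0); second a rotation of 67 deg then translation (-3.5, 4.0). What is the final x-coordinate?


After transform 1:
x1 = cos(45)*-4.0 - sin(45)*3.5 + 2.5 = -2.8033
y1 = sin(45)*-4.0 + cos(45)*3.5 + -1.0 = -1.3536
After transform 2:
x2 = cos(67)*-2.8033 - sin(67)*-1.3536 + -3.5
= -3.3494


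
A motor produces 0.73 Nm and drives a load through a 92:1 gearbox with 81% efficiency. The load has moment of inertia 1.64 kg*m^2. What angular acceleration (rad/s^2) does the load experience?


tau_out = tau_motor * N * eta
= 0.73 * 92 * 0.81 = 54.3996 Nm
alpha = tau_out / I = 54.3996 / 1.64
= 33.1705 rad/s^2


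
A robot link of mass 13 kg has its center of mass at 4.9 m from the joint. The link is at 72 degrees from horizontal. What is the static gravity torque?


tau = m*g*L*cos(angle)
= 13 * 9.81 * 4.9 * cos(72 deg)
= 13 * 9.81 * 4.9 * 0.309
= 193.1038 Nm


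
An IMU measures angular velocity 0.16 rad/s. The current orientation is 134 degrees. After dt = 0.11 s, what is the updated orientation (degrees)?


delta_theta = w * dt = 0.16 * 0.11 = 0.0176 rad
= 1.0084 deg
theta_new = 134 + 1.0084 = 135.0084 deg


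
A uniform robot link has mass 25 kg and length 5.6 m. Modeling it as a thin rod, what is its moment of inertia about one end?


I = (1/3) * m * L^2
= (1/3) * 25 * 5.6^2
= 0.333333 * 25 * 31.36
= 261.3333 kg*m^2


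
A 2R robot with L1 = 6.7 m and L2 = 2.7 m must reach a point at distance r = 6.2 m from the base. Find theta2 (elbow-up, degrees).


cos(theta2) = (r^2 - L1^2 - L2^2) / (2*L1*L2)
cos(theta2) = (38.44 - 44.89 - 7.29) / 36.18
cos(theta2) = -0.379768
theta2 = 112.3193 degrees


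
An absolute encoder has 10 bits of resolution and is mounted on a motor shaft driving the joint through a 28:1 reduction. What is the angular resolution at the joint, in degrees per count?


counts = 2^10 = 1024
effective counts at joint = 1024 * 28 = 28672
resolution = 360 / 28672
= 0.0126 deg/count


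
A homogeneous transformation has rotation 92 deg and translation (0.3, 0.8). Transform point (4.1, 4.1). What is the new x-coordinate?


x' = cos(theta)*px - sin(theta)*py + tx
= -0.0349*4.1 - 0.9994*4.1 + 0.3
= -3.9406


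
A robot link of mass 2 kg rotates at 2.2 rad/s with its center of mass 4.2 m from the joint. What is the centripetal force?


F = m * omega^2 * r
= 2 * 2.2^2 * 4.2
= 2 * 4.84 * 4.2
= 40.656 N


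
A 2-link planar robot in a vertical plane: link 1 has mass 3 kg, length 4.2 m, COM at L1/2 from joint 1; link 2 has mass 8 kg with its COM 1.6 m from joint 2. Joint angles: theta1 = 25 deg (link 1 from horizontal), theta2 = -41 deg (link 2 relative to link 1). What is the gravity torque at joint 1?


Horizontal distance from joint 1 to link-1 COM:
  x_c1 = (L1/2)*cos(t1) = 2.1 * 0.9063 = 1.9032 m
Horizontal distance from joint 1 to link-2 COM:
  x_c2 = L1*cos(t1) + Lc2*cos(t1+t2)
       = 4.2*0.9063 + 1.6*0.9613 = 5.3445 m
tau1 = m1*g*x_c1 + m2*g*x_c2
     = 3*9.81*1.9032 + 8*9.81*5.3445
     = 56.0125 + 419.4373
     = 475.4498 Nm


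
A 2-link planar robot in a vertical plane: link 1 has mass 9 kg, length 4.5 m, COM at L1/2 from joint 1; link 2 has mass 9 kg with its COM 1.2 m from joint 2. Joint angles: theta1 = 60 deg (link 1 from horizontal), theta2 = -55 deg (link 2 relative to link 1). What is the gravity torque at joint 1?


Horizontal distance from joint 1 to link-1 COM:
  x_c1 = (L1/2)*cos(t1) = 2.25 * 0.5 = 1.125 m
Horizontal distance from joint 1 to link-2 COM:
  x_c2 = L1*cos(t1) + Lc2*cos(t1+t2)
       = 4.5*0.5 + 1.2*0.9962 = 3.4454 m
tau1 = m1*g*x_c1 + m2*g*x_c2
     = 9*9.81*1.125 + 9*9.81*3.4454
     = 99.3263 + 304.1973
     = 403.5236 Nm


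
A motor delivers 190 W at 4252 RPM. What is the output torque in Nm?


omega = 4252 * 2*pi/60 = 445.2684 rad/s
tau = P / omega = 190 / 445.2684
= 0.4267 Nm


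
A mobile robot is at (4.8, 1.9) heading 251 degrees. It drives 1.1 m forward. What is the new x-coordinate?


x_new = x0 + d*cos(theta)
= 4.8 + 1.1*cos(251)
= 4.8 + -0.3581
= 4.4419


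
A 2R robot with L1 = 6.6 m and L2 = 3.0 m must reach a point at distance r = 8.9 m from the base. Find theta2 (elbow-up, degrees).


cos(theta2) = (r^2 - L1^2 - L2^2) / (2*L1*L2)
cos(theta2) = (79.21 - 43.56 - 9.0) / 39.6
cos(theta2) = 0.67298
theta2 = 47.7025 degrees


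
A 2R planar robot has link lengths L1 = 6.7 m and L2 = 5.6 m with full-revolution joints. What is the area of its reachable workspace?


r_max = L1 + L2 = 12.3 m
r_min = |L1 - L2| = 1.1 m
Area = pi*(r_max^2 - r_min^2)
= pi*(151.29 - 1.21)
= pi * 150.08
= 471.4902 m^2


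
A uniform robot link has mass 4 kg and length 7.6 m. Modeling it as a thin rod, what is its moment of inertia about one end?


I = (1/3) * m * L^2
= (1/3) * 4 * 7.6^2
= 0.333333 * 4 * 57.76
= 77.0133 kg*m^2


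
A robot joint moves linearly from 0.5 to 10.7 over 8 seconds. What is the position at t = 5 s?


s = t/T = 5/8 = 0.625
p(t) = p0 + (pf-p0)*s
= 0.5 + (10.7 - 0.5) * 0.625
= 6.875


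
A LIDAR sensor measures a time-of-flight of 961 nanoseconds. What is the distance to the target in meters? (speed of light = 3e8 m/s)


tof = 961 ns = 9.61e-07 s
dist = c * tof / 2
= 3e8 * 9.61e-07 / 2
= 144.15 m


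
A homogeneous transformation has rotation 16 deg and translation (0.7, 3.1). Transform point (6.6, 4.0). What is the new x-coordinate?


x' = cos(theta)*px - sin(theta)*py + tx
= 0.9613*6.6 - 0.2756*4.0 + 0.7
= 5.9418


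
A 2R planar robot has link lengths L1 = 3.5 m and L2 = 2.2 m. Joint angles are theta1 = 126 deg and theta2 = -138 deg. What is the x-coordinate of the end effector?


Convert angles to radians: theta1 = 2.1991, theta2 = -2.4086
x = L1*cos(theta1) + L2*cos(theta1+theta2)
x = -2.0572 + 2.1519
x = 0.0947


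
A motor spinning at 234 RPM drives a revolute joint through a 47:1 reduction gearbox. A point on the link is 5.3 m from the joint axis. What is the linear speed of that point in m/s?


omega_motor = 234 * 2*pi/60 = 24.5044 rad/s
omega_joint = omega_motor / 47 = 0.5214 rad/s
v = omega_joint * r = 0.5214 * 5.3
= 2.7633 m/s


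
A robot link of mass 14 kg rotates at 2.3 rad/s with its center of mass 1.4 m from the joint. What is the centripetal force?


F = m * omega^2 * r
= 14 * 2.3^2 * 1.4
= 14 * 5.29 * 1.4
= 103.684 N


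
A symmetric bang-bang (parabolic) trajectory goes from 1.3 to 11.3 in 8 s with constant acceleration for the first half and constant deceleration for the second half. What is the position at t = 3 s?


Symmetric rest-to-rest: each phase covers (pf-p0)/2 in time T/2. 0.5*a*(T/2)^2 = (pf-p0)/2 => a = 4*(pf-p0)/T^2
a = 4*(11.3-1.3)/8^2 = 0.625
t = 3 is in the acceleration phase (t <= T/2).
p = p0 + 0.5*a*t^2 = 1.3 + 0.5*0.625*3^2
= 4.1125


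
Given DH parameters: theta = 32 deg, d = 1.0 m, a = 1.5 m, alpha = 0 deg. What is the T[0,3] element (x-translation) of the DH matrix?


T[0,3] = a * cos(theta)
= 1.5 * cos(32 deg)
= 1.5 * 0.848
= 1.2721


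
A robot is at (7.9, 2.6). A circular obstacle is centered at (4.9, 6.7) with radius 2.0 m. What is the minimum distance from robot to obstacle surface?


center_dist = sqrt((7.9-4.9)^2 + (2.6-6.7)^2)
= sqrt(9.0 + 16.81)
= 5.0804
min_dist = center_dist - radius = 5.0804 - 2.0 = 3.0804 m


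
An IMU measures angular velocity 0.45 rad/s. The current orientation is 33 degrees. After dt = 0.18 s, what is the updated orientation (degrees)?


delta_theta = w * dt = 0.45 * 0.18 = 0.081 rad
= 4.641 deg
theta_new = 33 + 4.641 = 37.641 deg


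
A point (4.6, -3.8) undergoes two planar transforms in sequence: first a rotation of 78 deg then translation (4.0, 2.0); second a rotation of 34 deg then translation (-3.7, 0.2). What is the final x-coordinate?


After transform 1:
x1 = cos(78)*4.6 - sin(78)*-3.8 + 4.0 = 8.6734
y1 = sin(78)*4.6 + cos(78)*-3.8 + 2.0 = 5.7094
After transform 2:
x2 = cos(34)*8.6734 - sin(34)*5.7094 + -3.7
= 0.2979


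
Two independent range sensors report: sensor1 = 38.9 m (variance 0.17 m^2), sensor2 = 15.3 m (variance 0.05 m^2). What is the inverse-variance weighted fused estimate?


w1 = (1/var1) / (1/var1 + 1/var2)
   = 5.8824 / (5.8824 + 20.0) = 0.2273
w2 = 1 - w1 = 0.7727
fused = w1*s1 + w2*s2 = 8.8409 + 11.8227
= 20.6636 m


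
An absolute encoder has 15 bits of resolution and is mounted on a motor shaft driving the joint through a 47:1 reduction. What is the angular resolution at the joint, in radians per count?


counts = 2^15 = 32768
effective counts at joint = 32768 * 47 = 1540096
resolution = 2*pi / 1540096
= 4.0797e-06 rad/count


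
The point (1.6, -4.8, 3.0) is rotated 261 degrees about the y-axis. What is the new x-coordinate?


Rotation about y-axis: x' = x*cos(theta) + z*sin(theta)
= 1.6 * -0.1564 + 3.0 * -0.9877
= -3.2134


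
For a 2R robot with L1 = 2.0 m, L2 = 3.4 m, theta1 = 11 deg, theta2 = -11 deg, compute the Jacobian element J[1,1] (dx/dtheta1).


J[1,1] = -L1*sin(t1) - L2*sin(t1+t2)
= -2.0*sin(11) - 3.4*sin(0)
= -0.3816


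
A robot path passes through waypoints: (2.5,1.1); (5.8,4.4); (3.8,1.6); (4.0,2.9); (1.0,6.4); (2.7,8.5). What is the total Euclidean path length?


Segment lengths:
  seg1 = sqrt((3.3)^2 + (3.3)^2) = 4.6669
  seg2 = sqrt((-2.0)^2 + (-2.8)^2) = 3.4409
  seg3 = sqrt((0.2)^2 + (1.3)^2) = 1.3153
  seg4 = sqrt((-3.0)^2 + (3.5)^2) = 4.6098
  seg5 = sqrt((1.7)^2 + (2.1)^2) = 2.7019
Total = 16.7348


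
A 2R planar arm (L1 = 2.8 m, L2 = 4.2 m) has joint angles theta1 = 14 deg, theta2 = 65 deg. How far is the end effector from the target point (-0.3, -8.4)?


End effector via forward kinematics:
x = L1*cos(t1) + L2*cos(t1+t2) = 3.5182
y = L1*sin(t1) + L2*sin(t1+t2) = 4.8002
Distance to target:
d = sqrt((-0.3 - 3.5182)^2 + (-8.4 - 4.8002)^2)
= sqrt(14.5788 + 174.2457)
= 13.7413 m


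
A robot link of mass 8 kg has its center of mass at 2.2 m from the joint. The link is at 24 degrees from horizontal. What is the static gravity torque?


tau = m*g*L*cos(angle)
= 8 * 9.81 * 2.2 * cos(24 deg)
= 8 * 9.81 * 2.2 * 0.9135
= 157.7291 Nm


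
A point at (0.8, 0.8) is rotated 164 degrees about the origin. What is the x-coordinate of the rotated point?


x' = x*cos(theta) - y*sin(theta)
cos(164 deg) = -0.9613, sin(164 deg) = 0.2756
x' = 0.8 * -0.9613 - 0.8 * 0.2756
= -0.769 - 0.2205
= -0.9895
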